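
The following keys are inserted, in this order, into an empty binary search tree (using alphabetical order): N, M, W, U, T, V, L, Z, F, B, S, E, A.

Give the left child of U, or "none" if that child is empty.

Insert N: tree is empty, so N becomes the root.
Insert M: M < N → go left. Place as left child of N.
Insert W: W > N → go right. Place as right child of N.
Insert U: U > N → go right; U < W → go left. Place as left child of W.
Insert T: T > N → go right; T < W → go left; T < U → go left. Place as left child of U.
Insert V: V > N → go right; V < W → go left; V > U → go right. Place as right child of U.
Insert L: L < N → go left; L < M → go left. Place as left child of M.
Insert Z: Z > N → go right; Z > W → go right. Place as right child of W.
Insert F: F < N → go left; F < M → go left; F < L → go left. Place as left child of L.
Insert B: B < N → go left; B < M → go left; B < L → go left; B < F → go left. Place as left child of F.
Insert S: S > N → go right; S < W → go left; S < U → go left; S < T → go left. Place as left child of T.
Insert E: E < N → go left; E < M → go left; E < L → go left; E < F → go left; E > B → go right. Place as right child of B.
Insert A: A < N → go left; A < M → go left; A < L → go left; A < F → go left; A < B → go left. Place as left child of B.

T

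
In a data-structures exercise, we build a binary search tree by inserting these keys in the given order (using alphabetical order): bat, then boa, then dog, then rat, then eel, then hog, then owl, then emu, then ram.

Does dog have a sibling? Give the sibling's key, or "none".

Resulting structure (node: left, right):
  bat: L=–, R=boa
  boa: L=–, R=dog
  dog: L=–, R=rat
  rat: L=eel, R=–
  eel: L=–, R=hog
  hog: L=emu, R=owl
  owl: L=–, R=ram
  emu: L=–, R=–
  ram: L=–, R=–

dog's parent is boa, which has only one child.

none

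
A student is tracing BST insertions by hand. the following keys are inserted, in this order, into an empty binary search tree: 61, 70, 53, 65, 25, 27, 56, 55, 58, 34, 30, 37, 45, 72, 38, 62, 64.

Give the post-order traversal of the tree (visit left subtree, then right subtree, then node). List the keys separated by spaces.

30 38 45 37 34 27 25 55 58 56 53 64 62 65 72 70 61

Insert 61: tree is empty, so 61 becomes the root.
Insert 70: 70 > 61 → go right. Place as right child of 61.
Insert 53: 53 < 61 → go left. Place as left child of 61.
Insert 65: 65 > 61 → go right; 65 < 70 → go left. Place as left child of 70.
Insert 25: 25 < 61 → go left; 25 < 53 → go left. Place as left child of 53.
Insert 27: 27 < 61 → go left; 27 < 53 → go left; 27 > 25 → go right. Place as right child of 25.
Insert 56: 56 < 61 → go left; 56 > 53 → go right. Place as right child of 53.
Insert 55: 55 < 61 → go left; 55 > 53 → go right; 55 < 56 → go left. Place as left child of 56.
Insert 58: 58 < 61 → go left; 58 > 53 → go right; 58 > 56 → go right. Place as right child of 56.
Insert 34: 34 < 61 → go left; 34 < 53 → go left; 34 > 25 → go right; 34 > 27 → go right. Place as right child of 27.
Insert 30: 30 < 61 → go left; 30 < 53 → go left; 30 > 25 → go right; 30 > 27 → go right; 30 < 34 → go left. Place as left child of 34.
Insert 37: 37 < 61 → go left; 37 < 53 → go left; 37 > 25 → go right; 37 > 27 → go right; 37 > 34 → go right. Place as right child of 34.
Insert 45: 45 < 61 → go left; 45 < 53 → go left; 45 > 25 → go right; 45 > 27 → go right; 45 > 34 → go right; 45 > 37 → go right. Place as right child of 37.
Insert 72: 72 > 61 → go right; 72 > 70 → go right. Place as right child of 70.
Insert 38: 38 < 61 → go left; 38 < 53 → go left; 38 > 25 → go right; 38 > 27 → go right; 38 > 34 → go right; 38 > 37 → go right; 38 < 45 → go left. Place as left child of 45.
Insert 62: 62 > 61 → go right; 62 < 70 → go left; 62 < 65 → go left. Place as left child of 65.
Insert 64: 64 > 61 → go right; 64 < 70 → go left; 64 < 65 → go left; 64 > 62 → go right. Place as right child of 62.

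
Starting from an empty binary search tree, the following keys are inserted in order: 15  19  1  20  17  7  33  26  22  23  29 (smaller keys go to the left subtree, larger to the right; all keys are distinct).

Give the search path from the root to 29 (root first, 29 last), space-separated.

Insert 15: tree is empty, so 15 becomes the root.
Insert 19: 19 > 15 → go right. Place as right child of 15.
Insert 1: 1 < 15 → go left. Place as left child of 15.
Insert 20: 20 > 15 → go right; 20 > 19 → go right. Place as right child of 19.
Insert 17: 17 > 15 → go right; 17 < 19 → go left. Place as left child of 19.
Insert 7: 7 < 15 → go left; 7 > 1 → go right. Place as right child of 1.
Insert 33: 33 > 15 → go right; 33 > 19 → go right; 33 > 20 → go right. Place as right child of 20.
Insert 26: 26 > 15 → go right; 26 > 19 → go right; 26 > 20 → go right; 26 < 33 → go left. Place as left child of 33.
Insert 22: 22 > 15 → go right; 22 > 19 → go right; 22 > 20 → go right; 22 < 33 → go left; 22 < 26 → go left. Place as left child of 26.
Insert 23: 23 > 15 → go right; 23 > 19 → go right; 23 > 20 → go right; 23 < 33 → go left; 23 < 26 → go left; 23 > 22 → go right. Place as right child of 22.
Insert 29: 29 > 15 → go right; 29 > 19 → go right; 29 > 20 → go right; 29 < 33 → go left; 29 > 26 → go right. Place as right child of 26.

15 19 20 33 26 29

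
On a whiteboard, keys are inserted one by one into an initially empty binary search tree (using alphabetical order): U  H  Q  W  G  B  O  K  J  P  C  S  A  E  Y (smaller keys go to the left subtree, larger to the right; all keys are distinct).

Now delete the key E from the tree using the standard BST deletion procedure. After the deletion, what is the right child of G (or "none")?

none

U: root
H: left child of U (depth 1)
Q: right child of H (depth 2)
W: right child of U (depth 1)
G: left child of H (depth 2)
B: left child of G (depth 3)
O: left child of Q (depth 3)
K: left child of O (depth 4)
J: left child of K (depth 5)
P: right child of O (depth 4)
C: right child of B (depth 4)
S: right child of Q (depth 3)
A: left child of B (depth 4)
E: right child of C (depth 5)
Y: right child of W (depth 2)

Delete E (at most one child — splice it out).
After deletion, G's right child: none.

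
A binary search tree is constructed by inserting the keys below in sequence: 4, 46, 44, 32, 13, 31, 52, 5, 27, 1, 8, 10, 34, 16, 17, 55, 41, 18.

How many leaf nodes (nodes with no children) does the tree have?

5

Insert 4: tree is empty, so 4 becomes the root.
Insert 46: 46 > 4 → go right. Place as right child of 4.
Insert 44: 44 > 4 → go right; 44 < 46 → go left. Place as left child of 46.
Insert 32: 32 > 4 → go right; 32 < 46 → go left; 32 < 44 → go left. Place as left child of 44.
Insert 13: 13 > 4 → go right; 13 < 46 → go left; 13 < 44 → go left; 13 < 32 → go left. Place as left child of 32.
Insert 31: 31 > 4 → go right; 31 < 46 → go left; 31 < 44 → go left; 31 < 32 → go left; 31 > 13 → go right. Place as right child of 13.
Insert 52: 52 > 4 → go right; 52 > 46 → go right. Place as right child of 46.
Insert 5: 5 > 4 → go right; 5 < 46 → go left; 5 < 44 → go left; 5 < 32 → go left; 5 < 13 → go left. Place as left child of 13.
Insert 27: 27 > 4 → go right; 27 < 46 → go left; 27 < 44 → go left; 27 < 32 → go left; 27 > 13 → go right; 27 < 31 → go left. Place as left child of 31.
Insert 1: 1 < 4 → go left. Place as left child of 4.
Insert 8: 8 > 4 → go right; 8 < 46 → go left; 8 < 44 → go left; 8 < 32 → go left; 8 < 13 → go left; 8 > 5 → go right. Place as right child of 5.
Insert 10: 10 > 4 → go right; 10 < 46 → go left; 10 < 44 → go left; 10 < 32 → go left; 10 < 13 → go left; 10 > 5 → go right; 10 > 8 → go right. Place as right child of 8.
Insert 34: 34 > 4 → go right; 34 < 46 → go left; 34 < 44 → go left; 34 > 32 → go right. Place as right child of 32.
Insert 16: 16 > 4 → go right; 16 < 46 → go left; 16 < 44 → go left; 16 < 32 → go left; 16 > 13 → go right; 16 < 31 → go left; 16 < 27 → go left. Place as left child of 27.
Insert 17: 17 > 4 → go right; 17 < 46 → go left; 17 < 44 → go left; 17 < 32 → go left; 17 > 13 → go right; 17 < 31 → go left; 17 < 27 → go left; 17 > 16 → go right. Place as right child of 16.
Insert 55: 55 > 4 → go right; 55 > 46 → go right; 55 > 52 → go right. Place as right child of 52.
Insert 41: 41 > 4 → go right; 41 < 46 → go left; 41 < 44 → go left; 41 > 32 → go right; 41 > 34 → go right. Place as right child of 34.
Insert 18: 18 > 4 → go right; 18 < 46 → go left; 18 < 44 → go left; 18 < 32 → go left; 18 > 13 → go right; 18 < 31 → go left; 18 < 27 → go left; 18 > 16 → go right; 18 > 17 → go right. Place as right child of 17.

Leaves: 1, 10, 18, 41, 55 — 5 in total.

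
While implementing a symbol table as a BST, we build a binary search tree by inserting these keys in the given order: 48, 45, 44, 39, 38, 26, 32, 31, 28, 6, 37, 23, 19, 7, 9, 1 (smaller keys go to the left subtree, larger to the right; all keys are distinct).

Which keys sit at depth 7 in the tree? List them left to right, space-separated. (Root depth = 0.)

Insert 48: tree is empty, so 48 becomes the root.
Insert 45: 45 < 48 → go left. Place as left child of 48.
Insert 44: 44 < 48 → go left; 44 < 45 → go left. Place as left child of 45.
Insert 39: 39 < 48 → go left; 39 < 45 → go left; 39 < 44 → go left. Place as left child of 44.
Insert 38: 38 < 48 → go left; 38 < 45 → go left; 38 < 44 → go left; 38 < 39 → go left. Place as left child of 39.
Insert 26: 26 < 48 → go left; 26 < 45 → go left; 26 < 44 → go left; 26 < 39 → go left; 26 < 38 → go left. Place as left child of 38.
Insert 32: 32 < 48 → go left; 32 < 45 → go left; 32 < 44 → go left; 32 < 39 → go left; 32 < 38 → go left; 32 > 26 → go right. Place as right child of 26.
Insert 31: 31 < 48 → go left; 31 < 45 → go left; 31 < 44 → go left; 31 < 39 → go left; 31 < 38 → go left; 31 > 26 → go right; 31 < 32 → go left. Place as left child of 32.
Insert 28: 28 < 48 → go left; 28 < 45 → go left; 28 < 44 → go left; 28 < 39 → go left; 28 < 38 → go left; 28 > 26 → go right; 28 < 32 → go left; 28 < 31 → go left. Place as left child of 31.
Insert 6: 6 < 48 → go left; 6 < 45 → go left; 6 < 44 → go left; 6 < 39 → go left; 6 < 38 → go left; 6 < 26 → go left. Place as left child of 26.
Insert 37: 37 < 48 → go left; 37 < 45 → go left; 37 < 44 → go left; 37 < 39 → go left; 37 < 38 → go left; 37 > 26 → go right; 37 > 32 → go right. Place as right child of 32.
Insert 23: 23 < 48 → go left; 23 < 45 → go left; 23 < 44 → go left; 23 < 39 → go left; 23 < 38 → go left; 23 < 26 → go left; 23 > 6 → go right. Place as right child of 6.
Insert 19: 19 < 48 → go left; 19 < 45 → go left; 19 < 44 → go left; 19 < 39 → go left; 19 < 38 → go left; 19 < 26 → go left; 19 > 6 → go right; 19 < 23 → go left. Place as left child of 23.
Insert 7: 7 < 48 → go left; 7 < 45 → go left; 7 < 44 → go left; 7 < 39 → go left; 7 < 38 → go left; 7 < 26 → go left; 7 > 6 → go right; 7 < 23 → go left; 7 < 19 → go left. Place as left child of 19.
Insert 9: 9 < 48 → go left; 9 < 45 → go left; 9 < 44 → go left; 9 < 39 → go left; 9 < 38 → go left; 9 < 26 → go left; 9 > 6 → go right; 9 < 23 → go left; 9 < 19 → go left; 9 > 7 → go right. Place as right child of 7.
Insert 1: 1 < 48 → go left; 1 < 45 → go left; 1 < 44 → go left; 1 < 39 → go left; 1 < 38 → go left; 1 < 26 → go left; 1 < 6 → go left. Place as left child of 6.

1 23 31 37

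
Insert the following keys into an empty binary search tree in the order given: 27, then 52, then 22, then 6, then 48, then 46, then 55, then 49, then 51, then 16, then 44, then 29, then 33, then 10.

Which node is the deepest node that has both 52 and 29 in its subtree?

52

27: root
52: right child of 27 (depth 1)
22: left child of 27 (depth 1)
6: left child of 22 (depth 2)
48: left child of 52 (depth 2)
46: left child of 48 (depth 3)
55: right child of 52 (depth 2)
49: right child of 48 (depth 3)
51: right child of 49 (depth 4)
16: right child of 6 (depth 3)
44: left child of 46 (depth 4)
29: left child of 44 (depth 5)
33: right child of 29 (depth 6)
10: left child of 16 (depth 4)

Path to 52: 27 → 52
Path to 29: 27 → 52 → 48 → 46 → 44 → 29
52 lies on both paths and is an ancestor of the other node.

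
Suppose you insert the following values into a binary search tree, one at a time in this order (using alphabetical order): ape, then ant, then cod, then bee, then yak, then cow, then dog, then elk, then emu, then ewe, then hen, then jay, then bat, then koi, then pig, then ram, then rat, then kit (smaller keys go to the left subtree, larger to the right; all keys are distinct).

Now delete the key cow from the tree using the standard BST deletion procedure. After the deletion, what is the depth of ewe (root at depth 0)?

6

Insert ape: tree is empty, so ape becomes the root.
Insert ant: ant < ape → go left. Place as left child of ape.
Insert cod: cod > ape → go right. Place as right child of ape.
Insert bee: bee > ape → go right; bee < cod → go left. Place as left child of cod.
Insert yak: yak > ape → go right; yak > cod → go right. Place as right child of cod.
Insert cow: cow > ape → go right; cow > cod → go right; cow < yak → go left. Place as left child of yak.
Insert dog: dog > ape → go right; dog > cod → go right; dog < yak → go left; dog > cow → go right. Place as right child of cow.
Insert elk: elk > ape → go right; elk > cod → go right; elk < yak → go left; elk > cow → go right; elk > dog → go right. Place as right child of dog.
Insert emu: emu > ape → go right; emu > cod → go right; emu < yak → go left; emu > cow → go right; emu > dog → go right; emu > elk → go right. Place as right child of elk.
Insert ewe: ewe > ape → go right; ewe > cod → go right; ewe < yak → go left; ewe > cow → go right; ewe > dog → go right; ewe > elk → go right; ewe > emu → go right. Place as right child of emu.
Insert hen: hen > ape → go right; hen > cod → go right; hen < yak → go left; hen > cow → go right; hen > dog → go right; hen > elk → go right; hen > emu → go right; hen > ewe → go right. Place as right child of ewe.
Insert jay: jay > ape → go right; jay > cod → go right; jay < yak → go left; jay > cow → go right; jay > dog → go right; jay > elk → go right; jay > emu → go right; jay > ewe → go right; jay > hen → go right. Place as right child of hen.
Insert bat: bat > ape → go right; bat < cod → go left; bat < bee → go left. Place as left child of bee.
Insert koi: koi > ape → go right; koi > cod → go right; koi < yak → go left; koi > cow → go right; koi > dog → go right; koi > elk → go right; koi > emu → go right; koi > ewe → go right; koi > hen → go right; koi > jay → go right. Place as right child of jay.
Insert pig: pig > ape → go right; pig > cod → go right; pig < yak → go left; pig > cow → go right; pig > dog → go right; pig > elk → go right; pig > emu → go right; pig > ewe → go right; pig > hen → go right; pig > jay → go right; pig > koi → go right. Place as right child of koi.
Insert ram: ram > ape → go right; ram > cod → go right; ram < yak → go left; ram > cow → go right; ram > dog → go right; ram > elk → go right; ram > emu → go right; ram > ewe → go right; ram > hen → go right; ram > jay → go right; ram > koi → go right; ram > pig → go right. Place as right child of pig.
Insert rat: rat > ape → go right; rat > cod → go right; rat < yak → go left; rat > cow → go right; rat > dog → go right; rat > elk → go right; rat > emu → go right; rat > ewe → go right; rat > hen → go right; rat > jay → go right; rat > koi → go right; rat > pig → go right; rat > ram → go right. Place as right child of ram.
Insert kit: kit > ape → go right; kit > cod → go right; kit < yak → go left; kit > cow → go right; kit > dog → go right; kit > elk → go right; kit > emu → go right; kit > ewe → go right; kit > hen → go right; kit > jay → go right; kit < koi → go left. Place as left child of koi.

Delete cow (at most one child — splice it out).
After deletion, path to ewe: ape → cod → yak → dog → elk → emu → ewe.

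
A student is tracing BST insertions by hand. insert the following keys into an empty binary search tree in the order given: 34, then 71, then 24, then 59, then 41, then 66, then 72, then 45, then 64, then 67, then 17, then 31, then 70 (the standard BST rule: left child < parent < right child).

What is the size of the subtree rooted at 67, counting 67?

Insert 34: tree is empty, so 34 becomes the root.
Insert 71: 71 > 34 → go right. Place as right child of 34.
Insert 24: 24 < 34 → go left. Place as left child of 34.
Insert 59: 59 > 34 → go right; 59 < 71 → go left. Place as left child of 71.
Insert 41: 41 > 34 → go right; 41 < 71 → go left; 41 < 59 → go left. Place as left child of 59.
Insert 66: 66 > 34 → go right; 66 < 71 → go left; 66 > 59 → go right. Place as right child of 59.
Insert 72: 72 > 34 → go right; 72 > 71 → go right. Place as right child of 71.
Insert 45: 45 > 34 → go right; 45 < 71 → go left; 45 < 59 → go left; 45 > 41 → go right. Place as right child of 41.
Insert 64: 64 > 34 → go right; 64 < 71 → go left; 64 > 59 → go right; 64 < 66 → go left. Place as left child of 66.
Insert 67: 67 > 34 → go right; 67 < 71 → go left; 67 > 59 → go right; 67 > 66 → go right. Place as right child of 66.
Insert 17: 17 < 34 → go left; 17 < 24 → go left. Place as left child of 24.
Insert 31: 31 < 34 → go left; 31 > 24 → go right. Place as right child of 24.
Insert 70: 70 > 34 → go right; 70 < 71 → go left; 70 > 59 → go right; 70 > 66 → go right; 70 > 67 → go right. Place as right child of 67.

Subtree rooted at 67 contains: 67, 70 — 2 nodes.

2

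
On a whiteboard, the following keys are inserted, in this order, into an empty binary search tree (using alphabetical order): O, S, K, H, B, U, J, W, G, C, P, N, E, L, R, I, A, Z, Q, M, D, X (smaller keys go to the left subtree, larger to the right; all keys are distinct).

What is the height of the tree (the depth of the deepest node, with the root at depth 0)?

7

O: root
S: right child of O (depth 1)
K: left child of O (depth 1)
H: left child of K (depth 2)
B: left child of H (depth 3)
U: right child of S (depth 2)
J: right child of H (depth 3)
W: right child of U (depth 3)
G: right child of B (depth 4)
C: left child of G (depth 5)
P: left child of S (depth 2)
N: right child of K (depth 2)
E: right child of C (depth 6)
L: left child of N (depth 3)
R: right child of P (depth 3)
I: left child of J (depth 4)
A: left child of B (depth 4)
Z: right child of W (depth 4)
Q: left child of R (depth 4)
M: right child of L (depth 4)
D: left child of E (depth 7)
X: left child of Z (depth 5)

The deepest node is D at depth 7.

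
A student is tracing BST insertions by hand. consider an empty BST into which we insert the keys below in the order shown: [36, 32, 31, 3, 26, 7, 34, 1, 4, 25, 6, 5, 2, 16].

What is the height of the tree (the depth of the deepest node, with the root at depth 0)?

8

36: root
32: left child of 36 (depth 1)
31: left child of 32 (depth 2)
3: left child of 31 (depth 3)
26: right child of 3 (depth 4)
7: left child of 26 (depth 5)
34: right child of 32 (depth 2)
1: left child of 3 (depth 4)
4: left child of 7 (depth 6)
25: right child of 7 (depth 6)
6: right child of 4 (depth 7)
5: left child of 6 (depth 8)
2: right child of 1 (depth 5)
16: left child of 25 (depth 7)

The deepest node is 5 at depth 8.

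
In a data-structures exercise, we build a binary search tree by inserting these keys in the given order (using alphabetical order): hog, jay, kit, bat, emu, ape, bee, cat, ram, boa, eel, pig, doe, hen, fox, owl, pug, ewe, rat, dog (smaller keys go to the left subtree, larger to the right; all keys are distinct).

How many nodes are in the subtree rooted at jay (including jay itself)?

Resulting structure (node: left, right):
  hog: L=bat, R=jay
  jay: L=–, R=kit
  kit: L=–, R=ram
  bat: L=ape, R=emu
  emu: L=bee, R=hen
  ape: L=–, R=–
  bee: L=–, R=cat
  cat: L=boa, R=eel
  ram: L=pig, R=rat
  boa: L=–, R=–
  eel: L=doe, R=–
  pig: L=owl, R=pug
  doe: L=–, R=dog
  hen: L=fox, R=–
  fox: L=ewe, R=–
  owl: L=–, R=–
  pug: L=–, R=–
  ewe: L=–, R=–
  rat: L=–, R=–
  dog: L=–, R=–

Subtree rooted at jay contains: jay, kit, ram, pig, owl, pug, rat — 7 nodes.

7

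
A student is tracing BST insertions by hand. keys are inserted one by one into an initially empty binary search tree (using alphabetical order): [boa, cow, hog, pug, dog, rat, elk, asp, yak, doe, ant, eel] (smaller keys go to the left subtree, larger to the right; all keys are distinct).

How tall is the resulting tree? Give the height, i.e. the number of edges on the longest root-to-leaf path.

Insert boa: tree is empty, so boa becomes the root.
Insert cow: cow > boa → go right. Place as right child of boa.
Insert hog: hog > boa → go right; hog > cow → go right. Place as right child of cow.
Insert pug: pug > boa → go right; pug > cow → go right; pug > hog → go right. Place as right child of hog.
Insert dog: dog > boa → go right; dog > cow → go right; dog < hog → go left. Place as left child of hog.
Insert rat: rat > boa → go right; rat > cow → go right; rat > hog → go right; rat > pug → go right. Place as right child of pug.
Insert elk: elk > boa → go right; elk > cow → go right; elk < hog → go left; elk > dog → go right. Place as right child of dog.
Insert asp: asp < boa → go left. Place as left child of boa.
Insert yak: yak > boa → go right; yak > cow → go right; yak > hog → go right; yak > pug → go right; yak > rat → go right. Place as right child of rat.
Insert doe: doe > boa → go right; doe > cow → go right; doe < hog → go left; doe < dog → go left. Place as left child of dog.
Insert ant: ant < boa → go left; ant < asp → go left. Place as left child of asp.
Insert eel: eel > boa → go right; eel > cow → go right; eel < hog → go left; eel > dog → go right; eel < elk → go left. Place as left child of elk.

The deepest node is yak at depth 5.

5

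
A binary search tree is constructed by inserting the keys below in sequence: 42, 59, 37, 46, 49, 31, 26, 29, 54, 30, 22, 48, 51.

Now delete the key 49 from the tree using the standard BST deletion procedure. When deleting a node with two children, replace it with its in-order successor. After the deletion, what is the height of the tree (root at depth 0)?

5

42: root
59: right child of 42 (depth 1)
37: left child of 42 (depth 1)
46: left child of 59 (depth 2)
49: right child of 46 (depth 3)
31: left child of 37 (depth 2)
26: left child of 31 (depth 3)
29: right child of 26 (depth 4)
54: right child of 49 (depth 4)
30: right child of 29 (depth 5)
22: left child of 26 (depth 4)
48: left child of 49 (depth 4)
51: left child of 54 (depth 5)

Delete 49 (two children — replace with in-order successor).
After deletion, deepest node is 30 at depth 5.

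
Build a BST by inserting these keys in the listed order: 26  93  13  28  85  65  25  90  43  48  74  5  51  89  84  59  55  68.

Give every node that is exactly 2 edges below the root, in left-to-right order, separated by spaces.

5 25 28

Insert 26: tree is empty, so 26 becomes the root.
Insert 93: 93 > 26 → go right. Place as right child of 26.
Insert 13: 13 < 26 → go left. Place as left child of 26.
Insert 28: 28 > 26 → go right; 28 < 93 → go left. Place as left child of 93.
Insert 85: 85 > 26 → go right; 85 < 93 → go left; 85 > 28 → go right. Place as right child of 28.
Insert 65: 65 > 26 → go right; 65 < 93 → go left; 65 > 28 → go right; 65 < 85 → go left. Place as left child of 85.
Insert 25: 25 < 26 → go left; 25 > 13 → go right. Place as right child of 13.
Insert 90: 90 > 26 → go right; 90 < 93 → go left; 90 > 28 → go right; 90 > 85 → go right. Place as right child of 85.
Insert 43: 43 > 26 → go right; 43 < 93 → go left; 43 > 28 → go right; 43 < 85 → go left; 43 < 65 → go left. Place as left child of 65.
Insert 48: 48 > 26 → go right; 48 < 93 → go left; 48 > 28 → go right; 48 < 85 → go left; 48 < 65 → go left; 48 > 43 → go right. Place as right child of 43.
Insert 74: 74 > 26 → go right; 74 < 93 → go left; 74 > 28 → go right; 74 < 85 → go left; 74 > 65 → go right. Place as right child of 65.
Insert 5: 5 < 26 → go left; 5 < 13 → go left. Place as left child of 13.
Insert 51: 51 > 26 → go right; 51 < 93 → go left; 51 > 28 → go right; 51 < 85 → go left; 51 < 65 → go left; 51 > 43 → go right; 51 > 48 → go right. Place as right child of 48.
Insert 89: 89 > 26 → go right; 89 < 93 → go left; 89 > 28 → go right; 89 > 85 → go right; 89 < 90 → go left. Place as left child of 90.
Insert 84: 84 > 26 → go right; 84 < 93 → go left; 84 > 28 → go right; 84 < 85 → go left; 84 > 65 → go right; 84 > 74 → go right. Place as right child of 74.
Insert 59: 59 > 26 → go right; 59 < 93 → go left; 59 > 28 → go right; 59 < 85 → go left; 59 < 65 → go left; 59 > 43 → go right; 59 > 48 → go right; 59 > 51 → go right. Place as right child of 51.
Insert 55: 55 > 26 → go right; 55 < 93 → go left; 55 > 28 → go right; 55 < 85 → go left; 55 < 65 → go left; 55 > 43 → go right; 55 > 48 → go right; 55 > 51 → go right; 55 < 59 → go left. Place as left child of 59.
Insert 68: 68 > 26 → go right; 68 < 93 → go left; 68 > 28 → go right; 68 < 85 → go left; 68 > 65 → go right; 68 < 74 → go left. Place as left child of 74.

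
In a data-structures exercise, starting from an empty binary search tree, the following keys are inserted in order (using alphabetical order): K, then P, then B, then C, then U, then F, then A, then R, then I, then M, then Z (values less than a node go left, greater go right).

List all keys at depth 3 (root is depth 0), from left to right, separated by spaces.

F R Z

Insert K: tree is empty, so K becomes the root.
Insert P: P > K → go right. Place as right child of K.
Insert B: B < K → go left. Place as left child of K.
Insert C: C < K → go left; C > B → go right. Place as right child of B.
Insert U: U > K → go right; U > P → go right. Place as right child of P.
Insert F: F < K → go left; F > B → go right; F > C → go right. Place as right child of C.
Insert A: A < K → go left; A < B → go left. Place as left child of B.
Insert R: R > K → go right; R > P → go right; R < U → go left. Place as left child of U.
Insert I: I < K → go left; I > B → go right; I > C → go right; I > F → go right. Place as right child of F.
Insert M: M > K → go right; M < P → go left. Place as left child of P.
Insert Z: Z > K → go right; Z > P → go right; Z > U → go right. Place as right child of U.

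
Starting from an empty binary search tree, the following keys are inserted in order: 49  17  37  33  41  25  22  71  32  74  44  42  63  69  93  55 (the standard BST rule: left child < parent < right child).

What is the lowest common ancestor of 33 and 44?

37

Resulting structure (node: left, right):
  49: L=17, R=71
  17: L=–, R=37
  37: L=33, R=41
  33: L=25, R=–
  41: L=–, R=44
  25: L=22, R=32
  22: L=–, R=–
  71: L=63, R=74
  32: L=–, R=–
  74: L=–, R=93
  44: L=42, R=–
  42: L=–, R=–
  63: L=55, R=69
  69: L=–, R=–
  93: L=–, R=–
  55: L=–, R=–

Path to 33: 49 → 17 → 37 → 33
Path to 44: 49 → 17 → 37 → 41 → 44
The paths share a prefix ending at 37, then split left and right.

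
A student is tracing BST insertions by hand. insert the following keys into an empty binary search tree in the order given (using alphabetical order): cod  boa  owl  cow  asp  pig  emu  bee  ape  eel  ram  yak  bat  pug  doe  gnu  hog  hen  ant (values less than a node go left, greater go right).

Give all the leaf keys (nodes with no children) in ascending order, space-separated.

ant bat doe hen pug yak

cod: root
boa: left child of cod (depth 1)
owl: right child of cod (depth 1)
cow: left child of owl (depth 2)
asp: left child of boa (depth 2)
pig: right child of owl (depth 2)
emu: right child of cow (depth 3)
bee: right child of asp (depth 3)
ape: left child of asp (depth 3)
eel: left child of emu (depth 4)
ram: right child of pig (depth 3)
yak: right child of ram (depth 4)
bat: left child of bee (depth 4)
pug: left child of ram (depth 4)
doe: left child of eel (depth 5)
gnu: right child of emu (depth 4)
hog: right child of gnu (depth 5)
hen: left child of hog (depth 6)
ant: left child of ape (depth 4)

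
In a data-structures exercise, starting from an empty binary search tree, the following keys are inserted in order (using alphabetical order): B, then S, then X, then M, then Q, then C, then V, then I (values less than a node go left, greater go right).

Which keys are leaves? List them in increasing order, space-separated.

I Q V

Resulting structure (node: left, right):
  B: L=–, R=S
  S: L=M, R=X
  X: L=V, R=–
  M: L=C, R=Q
  Q: L=–, R=–
  C: L=–, R=I
  V: L=–, R=–
  I: L=–, R=–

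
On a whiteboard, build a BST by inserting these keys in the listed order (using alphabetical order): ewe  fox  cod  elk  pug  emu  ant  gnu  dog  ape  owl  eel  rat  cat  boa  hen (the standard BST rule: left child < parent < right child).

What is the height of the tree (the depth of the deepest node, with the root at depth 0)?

Insert ewe: tree is empty, so ewe becomes the root.
Insert fox: fox > ewe → go right. Place as right child of ewe.
Insert cod: cod < ewe → go left. Place as left child of ewe.
Insert elk: elk < ewe → go left; elk > cod → go right. Place as right child of cod.
Insert pug: pug > ewe → go right; pug > fox → go right. Place as right child of fox.
Insert emu: emu < ewe → go left; emu > cod → go right; emu > elk → go right. Place as right child of elk.
Insert ant: ant < ewe → go left; ant < cod → go left. Place as left child of cod.
Insert gnu: gnu > ewe → go right; gnu > fox → go right; gnu < pug → go left. Place as left child of pug.
Insert dog: dog < ewe → go left; dog > cod → go right; dog < elk → go left. Place as left child of elk.
Insert ape: ape < ewe → go left; ape < cod → go left; ape > ant → go right. Place as right child of ant.
Insert owl: owl > ewe → go right; owl > fox → go right; owl < pug → go left; owl > gnu → go right. Place as right child of gnu.
Insert eel: eel < ewe → go left; eel > cod → go right; eel < elk → go left; eel > dog → go right. Place as right child of dog.
Insert rat: rat > ewe → go right; rat > fox → go right; rat > pug → go right. Place as right child of pug.
Insert cat: cat < ewe → go left; cat < cod → go left; cat > ant → go right; cat > ape → go right. Place as right child of ape.
Insert boa: boa < ewe → go left; boa < cod → go left; boa > ant → go right; boa > ape → go right; boa < cat → go left. Place as left child of cat.
Insert hen: hen > ewe → go right; hen > fox → go right; hen < pug → go left; hen > gnu → go right; hen < owl → go left. Place as left child of owl.

The deepest node is boa at depth 5.

5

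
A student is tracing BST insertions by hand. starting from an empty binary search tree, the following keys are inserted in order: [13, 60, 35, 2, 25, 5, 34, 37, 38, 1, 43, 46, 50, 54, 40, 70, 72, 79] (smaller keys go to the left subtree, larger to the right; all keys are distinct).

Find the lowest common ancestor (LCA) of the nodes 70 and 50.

Resulting structure (node: left, right):
  13: L=2, R=60
  60: L=35, R=70
  35: L=25, R=37
  2: L=1, R=5
  25: L=–, R=34
  5: L=–, R=–
  34: L=–, R=–
  37: L=–, R=38
  38: L=–, R=43
  1: L=–, R=–
  43: L=40, R=46
  46: L=–, R=50
  50: L=–, R=54
  54: L=–, R=–
  40: L=–, R=–
  70: L=–, R=72
  72: L=–, R=79
  79: L=–, R=–

Path to 70: 13 → 60 → 70
Path to 50: 13 → 60 → 35 → 37 → 38 → 43 → 46 → 50
The paths share a prefix ending at 60, then split left and right.

60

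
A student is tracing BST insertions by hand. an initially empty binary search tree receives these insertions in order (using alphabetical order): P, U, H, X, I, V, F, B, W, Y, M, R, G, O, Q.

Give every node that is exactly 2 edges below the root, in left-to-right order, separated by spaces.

Insert P: tree is empty, so P becomes the root.
Insert U: U > P → go right. Place as right child of P.
Insert H: H < P → go left. Place as left child of P.
Insert X: X > P → go right; X > U → go right. Place as right child of U.
Insert I: I < P → go left; I > H → go right. Place as right child of H.
Insert V: V > P → go right; V > U → go right; V < X → go left. Place as left child of X.
Insert F: F < P → go left; F < H → go left. Place as left child of H.
Insert B: B < P → go left; B < H → go left; B < F → go left. Place as left child of F.
Insert W: W > P → go right; W > U → go right; W < X → go left; W > V → go right. Place as right child of V.
Insert Y: Y > P → go right; Y > U → go right; Y > X → go right. Place as right child of X.
Insert M: M < P → go left; M > H → go right; M > I → go right. Place as right child of I.
Insert R: R > P → go right; R < U → go left. Place as left child of U.
Insert G: G < P → go left; G < H → go left; G > F → go right. Place as right child of F.
Insert O: O < P → go left; O > H → go right; O > I → go right; O > M → go right. Place as right child of M.
Insert Q: Q > P → go right; Q < U → go left; Q < R → go left. Place as left child of R.

F I R X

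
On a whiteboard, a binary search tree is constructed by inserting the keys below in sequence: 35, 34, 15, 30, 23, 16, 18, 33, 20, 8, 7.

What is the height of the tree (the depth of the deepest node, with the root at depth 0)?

7

35: root
34: left child of 35 (depth 1)
15: left child of 34 (depth 2)
30: right child of 15 (depth 3)
23: left child of 30 (depth 4)
16: left child of 23 (depth 5)
18: right child of 16 (depth 6)
33: right child of 30 (depth 4)
20: right child of 18 (depth 7)
8: left child of 15 (depth 3)
7: left child of 8 (depth 4)

The deepest node is 20 at depth 7.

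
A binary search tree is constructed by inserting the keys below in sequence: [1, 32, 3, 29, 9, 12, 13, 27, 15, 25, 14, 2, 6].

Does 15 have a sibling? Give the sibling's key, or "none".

none

1: root
32: right child of 1 (depth 1)
3: left child of 32 (depth 2)
29: right child of 3 (depth 3)
9: left child of 29 (depth 4)
12: right child of 9 (depth 5)
13: right child of 12 (depth 6)
27: right child of 13 (depth 7)
15: left child of 27 (depth 8)
25: right child of 15 (depth 9)
14: left child of 15 (depth 9)
2: left child of 3 (depth 3)
6: left child of 9 (depth 5)

15's parent is 27, which has only one child.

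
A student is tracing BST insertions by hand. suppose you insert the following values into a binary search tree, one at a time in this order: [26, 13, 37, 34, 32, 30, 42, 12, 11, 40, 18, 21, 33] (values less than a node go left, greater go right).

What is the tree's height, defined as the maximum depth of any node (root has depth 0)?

26: root
13: left child of 26 (depth 1)
37: right child of 26 (depth 1)
34: left child of 37 (depth 2)
32: left child of 34 (depth 3)
30: left child of 32 (depth 4)
42: right child of 37 (depth 2)
12: left child of 13 (depth 2)
11: left child of 12 (depth 3)
40: left child of 42 (depth 3)
18: right child of 13 (depth 2)
21: right child of 18 (depth 3)
33: right child of 32 (depth 4)

The deepest node is 30 at depth 4.

4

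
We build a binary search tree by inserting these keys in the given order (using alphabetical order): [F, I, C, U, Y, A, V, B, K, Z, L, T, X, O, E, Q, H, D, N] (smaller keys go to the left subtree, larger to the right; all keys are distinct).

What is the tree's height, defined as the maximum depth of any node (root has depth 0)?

7

F: root
I: right child of F (depth 1)
C: left child of F (depth 1)
U: right child of I (depth 2)
Y: right child of U (depth 3)
A: left child of C (depth 2)
V: left child of Y (depth 4)
B: right child of A (depth 3)
K: left child of U (depth 3)
Z: right child of Y (depth 4)
L: right child of K (depth 4)
T: right child of L (depth 5)
X: right child of V (depth 5)
O: left child of T (depth 6)
E: right child of C (depth 2)
Q: right child of O (depth 7)
H: left child of I (depth 2)
D: left child of E (depth 3)
N: left child of O (depth 7)

The deepest node is Q at depth 7.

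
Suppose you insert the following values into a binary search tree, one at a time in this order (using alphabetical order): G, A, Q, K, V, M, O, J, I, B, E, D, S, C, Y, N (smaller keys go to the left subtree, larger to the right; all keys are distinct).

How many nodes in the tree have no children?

Insert G: tree is empty, so G becomes the root.
Insert A: A < G → go left. Place as left child of G.
Insert Q: Q > G → go right. Place as right child of G.
Insert K: K > G → go right; K < Q → go left. Place as left child of Q.
Insert V: V > G → go right; V > Q → go right. Place as right child of Q.
Insert M: M > G → go right; M < Q → go left; M > K → go right. Place as right child of K.
Insert O: O > G → go right; O < Q → go left; O > K → go right; O > M → go right. Place as right child of M.
Insert J: J > G → go right; J < Q → go left; J < K → go left. Place as left child of K.
Insert I: I > G → go right; I < Q → go left; I < K → go left; I < J → go left. Place as left child of J.
Insert B: B < G → go left; B > A → go right. Place as right child of A.
Insert E: E < G → go left; E > A → go right; E > B → go right. Place as right child of B.
Insert D: D < G → go left; D > A → go right; D > B → go right; D < E → go left. Place as left child of E.
Insert S: S > G → go right; S > Q → go right; S < V → go left. Place as left child of V.
Insert C: C < G → go left; C > A → go right; C > B → go right; C < E → go left; C < D → go left. Place as left child of D.
Insert Y: Y > G → go right; Y > Q → go right; Y > V → go right. Place as right child of V.
Insert N: N > G → go right; N < Q → go left; N > K → go right; N > M → go right; N < O → go left. Place as left child of O.

Leaves: C, I, N, S, Y — 5 in total.

5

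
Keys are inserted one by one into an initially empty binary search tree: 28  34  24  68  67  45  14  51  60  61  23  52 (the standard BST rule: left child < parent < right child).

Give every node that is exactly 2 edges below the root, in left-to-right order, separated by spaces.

14 68

Resulting structure (node: left, right):
  28: L=24, R=34
  34: L=–, R=68
  24: L=14, R=–
  68: L=67, R=–
  67: L=45, R=–
  45: L=–, R=51
  14: L=–, R=23
  51: L=–, R=60
  60: L=52, R=61
  61: L=–, R=–
  23: L=–, R=–
  52: L=–, R=–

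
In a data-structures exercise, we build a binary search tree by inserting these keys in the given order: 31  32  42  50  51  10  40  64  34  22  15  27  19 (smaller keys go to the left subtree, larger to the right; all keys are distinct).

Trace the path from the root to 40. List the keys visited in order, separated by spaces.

31 32 42 40

31: root
32: right child of 31 (depth 1)
42: right child of 32 (depth 2)
50: right child of 42 (depth 3)
51: right child of 50 (depth 4)
10: left child of 31 (depth 1)
40: left child of 42 (depth 3)
64: right child of 51 (depth 5)
34: left child of 40 (depth 4)
22: right child of 10 (depth 2)
15: left child of 22 (depth 3)
27: right child of 22 (depth 3)
19: right child of 15 (depth 4)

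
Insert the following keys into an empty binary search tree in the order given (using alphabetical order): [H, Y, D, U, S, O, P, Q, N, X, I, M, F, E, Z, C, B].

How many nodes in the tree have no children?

6

Resulting structure (node: left, right):
  H: L=D, R=Y
  Y: L=U, R=Z
  D: L=C, R=F
  U: L=S, R=X
  S: L=O, R=–
  O: L=N, R=P
  P: L=–, R=Q
  Q: L=–, R=–
  N: L=I, R=–
  X: L=–, R=–
  I: L=–, R=M
  M: L=–, R=–
  F: L=E, R=–
  E: L=–, R=–
  Z: L=–, R=–
  C: L=B, R=–
  B: L=–, R=–

Leaves: B, E, M, Q, X, Z — 6 in total.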